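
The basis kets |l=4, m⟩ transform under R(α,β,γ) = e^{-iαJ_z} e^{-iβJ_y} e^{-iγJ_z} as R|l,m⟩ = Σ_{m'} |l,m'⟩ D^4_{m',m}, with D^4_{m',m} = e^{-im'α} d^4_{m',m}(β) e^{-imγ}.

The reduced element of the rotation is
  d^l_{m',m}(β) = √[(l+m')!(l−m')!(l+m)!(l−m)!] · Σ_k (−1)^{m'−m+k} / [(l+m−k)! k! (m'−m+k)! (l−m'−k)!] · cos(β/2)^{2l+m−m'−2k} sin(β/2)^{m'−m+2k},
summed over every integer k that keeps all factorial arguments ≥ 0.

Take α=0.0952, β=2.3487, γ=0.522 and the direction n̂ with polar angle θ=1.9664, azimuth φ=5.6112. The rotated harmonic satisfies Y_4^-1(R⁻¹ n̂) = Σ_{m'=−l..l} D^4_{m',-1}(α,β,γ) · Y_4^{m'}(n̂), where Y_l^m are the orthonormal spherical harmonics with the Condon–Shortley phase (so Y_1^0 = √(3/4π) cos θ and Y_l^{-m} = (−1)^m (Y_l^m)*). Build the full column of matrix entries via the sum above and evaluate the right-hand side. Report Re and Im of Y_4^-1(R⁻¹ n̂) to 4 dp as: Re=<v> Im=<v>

Re=-0.1488 Im=0.1409

Need the full column D^4_{m',-1} for m'=−4..4 at α=0.0952, β=2.3487, γ=0.5220.
cos(β/2)=0.386143, sin(β/2)=0.922439
d^4_{-4,-1}: single k=3 term ⇒ +0.050425;  D = +0.031234+0.039587i
d^4_{-3,-1}: k∈[2..3] ⇒ +0.022389 -0.212942 = -0.190553;  D = -0.131717-0.137699i
d^4_{-2,-1}: k∈[1..3] ⇒ +0.005010 -0.142942 +0.543810 = +0.405878;  D = +0.307166+0.265303i
d^4_{-1,-1}: k∈[0..3] ⇒ +0.000494 -0.042311 +0.482907 -0.918590 = -0.477500;  D = -0.389402-0.276355i
d^4_{0,-1}: k∈[0..3] ⇒ -0.005281 +0.180808 -1.031806 +0.981356 = +0.125077;  D = +0.108420+0.062365i
d^4_{1,-1}: k∈[0..3] ⇒ +0.028207 -0.482907 +1.377885 -0.524205 = +0.398980;  D = +0.363190+0.165162i
d^4_{2,-1}: k∈[0..2] ⇒ -0.095294 +0.815715 -0.930996 = -0.210576;  D = -0.199104-0.068554i
d^4_{3,-1}: k∈[0..1] ⇒ +0.212942 -0.729108 = -0.516166;  D = -0.501810-0.120888i
d^4_{4,-1}: single k=0 term ⇒ -0.287757;  D = -0.284893-0.040496i
Y_4^{m'}(θ=1.9664,φ=5.6112) and Σ D·Y over m':
  (+0.0312+0.0396i)·(-0.2884+0.1406i)  (-0.1317-0.1377i)·(+0.1632-0.3421i)  (+0.3072+0.2653i)·(+0.0025+0.0110i)  (-0.3894-0.2764i)·(+0.2581+0.2053i)  (+0.1084+0.0624i)·(-0.0723+0.0000i)  (+0.3632+0.1652i)·(-0.2581+0.2053i)  (-0.1991-0.0686i)·(+0.0025-0.0110i)  (-0.5018-0.1209i)·(-0.1632-0.3421i)  (-0.2849-0.0405i)·(-0.2884-0.1406i)
Y_4^-1(R⁻¹ n̂) = -0.148804+0.140883i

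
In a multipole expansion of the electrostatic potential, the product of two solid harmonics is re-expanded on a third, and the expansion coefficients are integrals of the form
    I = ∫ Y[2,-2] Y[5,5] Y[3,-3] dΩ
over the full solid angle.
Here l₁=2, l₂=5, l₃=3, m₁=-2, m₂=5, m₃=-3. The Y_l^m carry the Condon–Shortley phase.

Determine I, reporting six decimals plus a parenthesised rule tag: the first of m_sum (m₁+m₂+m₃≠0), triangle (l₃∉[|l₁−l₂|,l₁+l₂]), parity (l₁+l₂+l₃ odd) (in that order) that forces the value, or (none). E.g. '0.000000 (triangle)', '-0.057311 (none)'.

Checks pass: Σm=0; 10 even; l₃=3∈[3,7].
(2·2+1)(2·5+1)(2·3+1) = 385
Δ: 4! 0! 6! / 11! → 1/2310
sum: t=2:+1/144 = 1/144
3j²(2 5 3; 0 0 0) = Δ·Π!·Σ² = 10/231  (sign -1)
sum: t=4:+1/17280 = 1/17280
3j²(2 5 3; -2 5 -3) = Δ·Π!·Σ² = 1/11  (sign +1)
combine: 4πI² = 385·10/231·1/11 = 50/33
take √, sign -1: I = -0.34723469
No selection rule forces the value: the integral is nonzero (none).

-0.347235 (none)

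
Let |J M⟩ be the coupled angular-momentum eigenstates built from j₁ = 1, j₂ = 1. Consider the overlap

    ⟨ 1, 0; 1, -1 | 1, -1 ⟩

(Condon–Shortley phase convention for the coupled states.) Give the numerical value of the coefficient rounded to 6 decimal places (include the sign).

√[3·1!1!1!/4! · 1!1!0!2!0!2!] = √(1/2)
  +(−1)^0/∏(0,1,1,0,0,1)! = 1  (running 1)
⟨..|..⟩ = √(1/2)·(1) = +0.707107

+0.707107  (= +√(1/2))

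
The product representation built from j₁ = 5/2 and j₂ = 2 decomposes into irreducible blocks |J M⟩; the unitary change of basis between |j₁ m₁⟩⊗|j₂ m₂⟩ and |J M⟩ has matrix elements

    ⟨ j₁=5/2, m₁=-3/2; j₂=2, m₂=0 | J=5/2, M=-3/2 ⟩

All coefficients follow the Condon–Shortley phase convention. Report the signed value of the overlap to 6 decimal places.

−√(1/70) = -0.119523

j₁+j₂−J=2  J+j₁−j₂=3  J−j₁+j₂=2  j₁+j₂+J+1=8
(j₁±m₁, j₂±m₂, J±M) = (1,4,2,2,1,4)
P² = 288/35
sum k=1..2:
  [1] −1/6 = -1/6
  [2] +1/8 = 1/8
S = -1/24
C² = P²·S² = 1/70 ; C = -0.119523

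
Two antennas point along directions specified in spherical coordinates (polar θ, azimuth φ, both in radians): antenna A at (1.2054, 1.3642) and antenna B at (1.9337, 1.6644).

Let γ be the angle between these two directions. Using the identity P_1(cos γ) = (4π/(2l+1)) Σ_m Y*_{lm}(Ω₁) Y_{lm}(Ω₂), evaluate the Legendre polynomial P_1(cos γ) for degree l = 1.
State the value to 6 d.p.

0.707257

Expand P_1 via completeness: Σ_{m} conj(Y_{1,m}) at Ω₁ times Y_{1,m} at Ω₂ —
  term(m=-1) = +0.099564-0.030820i   from Y*(Ω₁)=+0.066192+0.315823i, Y(Ω₂)=-0.030189-0.321578i
  term(m=+0) = -0.030282+0.000000i   from Y*(Ω₁)=+0.174587-0.000000i, Y(Ω₂)=-0.173449+0.000000i
  term(m=+1) = +0.099564+0.030820i   from Y*(Ω₁)=-0.066192+0.315823i, Y(Ω₂)=+0.030189-0.321578i
Accumulated sum +0.168845+0.000000i; after 4π/(2l+1) scaling, +0.707257+0.000000i ⇒ P_1 = 0.707257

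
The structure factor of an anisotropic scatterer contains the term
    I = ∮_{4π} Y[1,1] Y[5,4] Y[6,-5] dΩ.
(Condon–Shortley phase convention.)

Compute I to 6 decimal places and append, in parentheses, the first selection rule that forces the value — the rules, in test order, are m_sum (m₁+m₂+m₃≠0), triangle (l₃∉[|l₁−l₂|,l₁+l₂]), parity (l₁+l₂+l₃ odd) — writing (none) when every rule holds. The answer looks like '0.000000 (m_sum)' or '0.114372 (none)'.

m-sum 0 ✓  L=12 even ✓  4≤6≤6 ✓
Π(2lᵢ+1) = 3×11×13 = 429
triangle coeff Δ(1,5,6) = 1/858
Σ_t [0,0]: t=0:+1/14400 = 1/14400
(3j)²=6/143 [(1 5 6; 0 0 0)], sign=+1
Σ_t [0,0]: t=0:+1/725760 = 1/725760
(3j)²=5/78 [(1 5 6; 1 4 -5)], sign=-1
⇒ 4πI² = 15/13
I = (-1)√(15/13/(4π)) = -0.30301841
No selection rule forces the value: the integral is nonzero (none).

-0.303018 (none)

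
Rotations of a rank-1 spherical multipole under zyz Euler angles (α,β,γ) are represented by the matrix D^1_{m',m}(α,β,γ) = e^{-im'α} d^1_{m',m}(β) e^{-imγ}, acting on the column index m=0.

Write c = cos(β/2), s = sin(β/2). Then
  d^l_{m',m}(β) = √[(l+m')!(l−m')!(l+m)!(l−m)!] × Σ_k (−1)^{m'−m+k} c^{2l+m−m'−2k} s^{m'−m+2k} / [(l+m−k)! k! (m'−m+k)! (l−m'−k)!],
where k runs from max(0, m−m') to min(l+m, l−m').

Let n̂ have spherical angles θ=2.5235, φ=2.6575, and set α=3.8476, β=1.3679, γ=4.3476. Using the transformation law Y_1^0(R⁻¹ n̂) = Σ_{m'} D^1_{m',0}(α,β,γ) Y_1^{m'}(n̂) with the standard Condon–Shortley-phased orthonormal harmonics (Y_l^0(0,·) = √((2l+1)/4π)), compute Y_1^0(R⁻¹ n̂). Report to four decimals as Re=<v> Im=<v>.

Re=0.0228 Im=0.0000

Need the full column D^1_{m',0} for m'=−1..1 at α=3.8476, β=1.3679, γ=4.3476.
cos(β/2)=0.775083, sin(β/2)=0.631860
d^1_{-1,0}: single k=1 term ⇒ +0.692602;  D = -0.527041-0.449361i
d^1_{0,0}: k∈[0..1] ⇒ +0.600754 -0.399246 = +0.201507;  D = +0.201507+0.000000i
d^1_{1,0}: single k=0 term ⇒ -0.692602;  D = +0.527041-0.449361i
Y_1^{m'}(θ=2.5235,φ=2.6575) and Σ D·Y over m':
  (-0.5270-0.4494i)·(-0.1772-0.0932i)  (+0.2015+0.0000i)·(-0.3982+0.0000i)  (+0.5270-0.4494i)·(+0.1772-0.0932i)
Y_1^0(R⁻¹ n̂) = +0.022805+0.000000i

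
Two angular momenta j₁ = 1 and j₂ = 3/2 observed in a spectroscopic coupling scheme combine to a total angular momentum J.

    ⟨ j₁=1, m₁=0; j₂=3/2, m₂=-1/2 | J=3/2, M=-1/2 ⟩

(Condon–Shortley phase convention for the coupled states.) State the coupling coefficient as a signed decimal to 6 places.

+0.258199

triangle: 1!×1!×2!/5! = 2/120
(j±m)!: 1!×1!×1!×2!×1!×2! = 4
prefactor² = (2J+1)×Δ×N² = 4/15
  k=0: +1/(0!×1!×1!×1!×0!×1!) = 1
  k=1: −1/(1!×0!×0!×0!×1!×2!) = -1/2
Σ = 1/2  ⇒  CG² = 4/15×(1/2)² = 1/15
CG = +√(1/15) = +0.258199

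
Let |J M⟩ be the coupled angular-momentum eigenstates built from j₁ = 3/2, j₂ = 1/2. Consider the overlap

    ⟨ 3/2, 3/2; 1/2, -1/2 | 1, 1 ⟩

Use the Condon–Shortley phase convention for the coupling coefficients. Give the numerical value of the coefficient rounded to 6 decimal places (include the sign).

j₁+j₂−J=1  J+j₁−j₂=2  J−j₁+j₂=0  j₁+j₂+J+1=4
(j₁±m₁, j₂±m₂, J±M) = (3,0,0,1,2,0)
P² = 3
sum k=0..0:
  [0] +1/2 = 1/2
S = 1/2
C² = P²·S² = 3/4 ; C = +0.866025

+√(3/4) = +0.866025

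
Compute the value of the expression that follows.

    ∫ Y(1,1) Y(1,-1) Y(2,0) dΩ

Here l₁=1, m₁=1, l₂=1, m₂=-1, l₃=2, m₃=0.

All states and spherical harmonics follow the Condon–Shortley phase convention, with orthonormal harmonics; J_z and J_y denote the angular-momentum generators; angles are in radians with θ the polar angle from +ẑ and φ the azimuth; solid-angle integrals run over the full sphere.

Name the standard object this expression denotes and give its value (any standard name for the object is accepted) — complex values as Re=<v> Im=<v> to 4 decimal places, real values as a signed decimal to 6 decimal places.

This is a Gaunt coefficient — the integral of a triple product of spherical harmonics over the sphere.
Checks pass: Σm=0; 4 even; l₃=2∈[0,2].
(2·1+1)(2·1+1)(2·2+1) = 45
Δ: 0! 2! 2! / 5! → 1/30
sum: t=0:+1/1 = 1/1
3j²(1 1 2; 0 0 0) = Δ·Π!·Σ² = 2/15  (sign +1)
sum: t=0:+1/4 = 1/4
3j²(1 1 2; 1 -1 0) = Δ·Π!·Σ² = 1/30  (sign +1)
combine: 4πI² = 45·2/15·1/30 = 1/5
take √, sign +1: I = 0.12615663

Gaunt coefficient, +0.126157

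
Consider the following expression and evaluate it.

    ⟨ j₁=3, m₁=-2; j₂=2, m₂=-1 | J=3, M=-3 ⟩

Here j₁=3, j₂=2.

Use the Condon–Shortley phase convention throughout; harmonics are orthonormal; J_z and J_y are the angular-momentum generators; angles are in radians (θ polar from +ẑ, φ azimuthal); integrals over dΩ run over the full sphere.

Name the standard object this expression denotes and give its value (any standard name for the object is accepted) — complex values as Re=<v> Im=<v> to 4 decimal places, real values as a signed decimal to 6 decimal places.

This is a Clebsch–Gordan (vector-coupling) coefficient.
√[7·2!4!2!/9! · 1!5!1!3!0!6!] = √(960)
  +(−1)^1/∏(1,1,4,0,0,2)! = -1/48  (running -1/48)
⟨..|..⟩ = √(960)·(-1/48) = -0.645497

Clebsch–Gordan coefficient, −√(5/12) ≈ -0.645497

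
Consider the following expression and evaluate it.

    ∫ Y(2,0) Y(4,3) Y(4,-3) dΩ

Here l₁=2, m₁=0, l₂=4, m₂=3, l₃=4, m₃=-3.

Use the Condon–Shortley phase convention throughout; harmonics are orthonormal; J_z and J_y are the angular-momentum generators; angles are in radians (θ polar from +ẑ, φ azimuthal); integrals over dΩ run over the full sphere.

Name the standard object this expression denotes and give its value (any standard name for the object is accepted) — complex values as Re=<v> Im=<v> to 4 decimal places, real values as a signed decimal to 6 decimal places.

This is a Gaunt coefficient — the integral of a triple product of spherical harmonics over the sphere.
Rules hold: Σm=0, L=10 even, 2≤4≤6.
N = 5·9·9 = 405
Δ = 2!·2!·6!/11! = 1/13860
Racah Σ t=0..2: t=0:+1/192 t=1:−1/36 t=2:+1/192 = -5/288
⇒ 3j(2 4 4; 0 0 0)² = 20/693, sgn -1
Racah Σ t=1..2: t=1:−1/720 t=2:+1/480 = 1/1440
⇒ 3j(2 4 4; 0 3 -3)² = 7/1980, sgn -1
4πI² = N·(3j₀)²·(3jₘ)² = 5/121
I = +1·√(0.0413223/4π) = 0.05734392

Gaunt coefficient, +0.057344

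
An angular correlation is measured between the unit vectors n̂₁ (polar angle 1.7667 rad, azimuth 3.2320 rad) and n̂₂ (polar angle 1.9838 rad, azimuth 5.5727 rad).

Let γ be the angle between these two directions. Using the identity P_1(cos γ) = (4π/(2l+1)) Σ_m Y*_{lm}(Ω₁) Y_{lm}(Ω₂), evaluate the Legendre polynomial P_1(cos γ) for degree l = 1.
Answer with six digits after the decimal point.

Expand P_1 via completeness: Σ_{m} conj(Y_{1,m}) at Ω₁ times Y_{1,m} at Ω₂ —
  m=-1: (-0.337502-0.030596i) × (+0.239880+0.206386i) = -0.074645-0.076995i  (running Σ = -0.074645-0.076995i)
  m=0: (-0.095108-0.000000i) × (-0.196107+0.000000i) = +0.018651+0.000000i  (running Σ = -0.055994-0.076995i)
  m=1: (+0.337502-0.030596i) × (-0.239880+0.206386i) = -0.074645+0.076995i  (running Σ = -0.130639+0.000000i)
Σ over m = -0.130639+0.000000i; ×(4π/3) → -0.547219+0.000000i. Real part: -0.547219

-0.547219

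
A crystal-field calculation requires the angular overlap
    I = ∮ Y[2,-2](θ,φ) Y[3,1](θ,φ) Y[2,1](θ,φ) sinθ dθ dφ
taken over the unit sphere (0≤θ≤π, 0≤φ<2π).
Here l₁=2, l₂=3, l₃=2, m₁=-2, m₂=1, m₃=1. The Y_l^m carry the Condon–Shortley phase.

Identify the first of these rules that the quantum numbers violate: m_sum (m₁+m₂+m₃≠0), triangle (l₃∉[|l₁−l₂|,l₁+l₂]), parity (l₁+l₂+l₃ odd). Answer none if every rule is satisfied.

Σmᵢ = 0  ✓
l₃∈[|l₁−l₂|,l₁+l₂]=[1,5], have l₃=2  ✓
Σlᵢ = 7 ⇒ odd  ✗

parity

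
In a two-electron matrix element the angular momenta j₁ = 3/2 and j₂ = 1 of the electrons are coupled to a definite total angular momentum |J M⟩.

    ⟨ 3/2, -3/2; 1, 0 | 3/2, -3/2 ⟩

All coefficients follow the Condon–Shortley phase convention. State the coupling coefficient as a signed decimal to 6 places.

triangle: 1!*2!*1!/5! = 2/120
(j±m)!: 0!*3!*1!*1!*0!*3! = 36
prefactor² = (2J+1)*Δ*N² = 12/5
  k=1: −1/(1!*0!*2!*0!*0!*1!) = -1/2
Σ = -1/2  ⇒  CG² = 12/5*(-1/2)² = 3/5
CG = −√(3/5) = -0.774597

−√(3/5) = -0.774597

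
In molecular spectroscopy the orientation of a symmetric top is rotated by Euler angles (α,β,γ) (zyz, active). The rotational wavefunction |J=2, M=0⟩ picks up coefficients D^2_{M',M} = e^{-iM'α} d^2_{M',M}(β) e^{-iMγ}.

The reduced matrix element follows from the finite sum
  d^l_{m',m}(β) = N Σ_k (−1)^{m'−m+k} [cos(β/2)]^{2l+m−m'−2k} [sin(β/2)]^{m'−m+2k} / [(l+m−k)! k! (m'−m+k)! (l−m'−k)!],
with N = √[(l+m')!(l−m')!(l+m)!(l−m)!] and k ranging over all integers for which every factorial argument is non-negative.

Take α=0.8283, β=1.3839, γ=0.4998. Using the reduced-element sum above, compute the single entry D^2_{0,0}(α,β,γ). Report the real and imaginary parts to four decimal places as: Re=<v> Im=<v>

D^2_{0,0}(0.8283,1.3839,0.4998) = e^{-i·0·0.8283}·d^2_{0,0}(1.3839)·e^{-i·0·0.4998}. Compute d first:
Half-angle: c=0.770003, s=0.638040. N=√(2·2·2·2)=4.000000
Admissible k: 0..2 (factorial args all ≥0)
  k=0: (−1)^0·4.0000/(4)·0.7700^4·0.6380^0 = +0.351536
  k=1: (−1)^1·4.0000/(1)·0.7700^2·0.6380^2 = -0.965475
  k=2: (−1)^2·4.0000/(4)·0.7700^0·0.6380^4 = +0.165726
d^2_{0,0}(1.3839) = +0.351536 -0.965475 +0.165726 = -0.448212
Attach z-rotation phases: D = e^{-i(0)(0.8283)}·(-0.448212)·e^{-i(0)(0.4998)} = -0.448212+0.000000i

Re=-0.4482 Im=0.0000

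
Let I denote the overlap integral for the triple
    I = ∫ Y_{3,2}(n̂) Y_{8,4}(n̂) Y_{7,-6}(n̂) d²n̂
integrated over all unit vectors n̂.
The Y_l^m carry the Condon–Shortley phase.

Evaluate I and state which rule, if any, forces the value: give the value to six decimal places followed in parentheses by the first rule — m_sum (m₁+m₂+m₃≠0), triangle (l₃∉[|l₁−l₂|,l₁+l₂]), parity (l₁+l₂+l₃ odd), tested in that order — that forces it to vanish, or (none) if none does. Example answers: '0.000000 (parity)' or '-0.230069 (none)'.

-0.105265 (none)

Checks pass: Σm=0; 18 even; l₃=7∈[5,11].
(2·3+1)(2·8+1)(2·7+1) = 1785
Δ: 4! 2! 12! / 19! → 1/5290740
sum: t=1:−1/7257600 t=2:+1/2073600 t=3:−1/7257600 = 1/4838400
3j²(3 8 7; 0 0 0) = Δ·Π!·Σ² = 252/20995  (sign -1)
sum: t=0:+1/11496038400 t=1:−1/479001600 = -23/11496038400
3j²(3 8 7; 2 4 -6) = Δ·Π!·Σ² = 529/81396  (sign +1)
combine: 4πI² = 1785·252/20995·529/81396 = 11109/79781
take √, sign -1: I = -0.10526471
No selection rule forces the value: the integral is nonzero (none).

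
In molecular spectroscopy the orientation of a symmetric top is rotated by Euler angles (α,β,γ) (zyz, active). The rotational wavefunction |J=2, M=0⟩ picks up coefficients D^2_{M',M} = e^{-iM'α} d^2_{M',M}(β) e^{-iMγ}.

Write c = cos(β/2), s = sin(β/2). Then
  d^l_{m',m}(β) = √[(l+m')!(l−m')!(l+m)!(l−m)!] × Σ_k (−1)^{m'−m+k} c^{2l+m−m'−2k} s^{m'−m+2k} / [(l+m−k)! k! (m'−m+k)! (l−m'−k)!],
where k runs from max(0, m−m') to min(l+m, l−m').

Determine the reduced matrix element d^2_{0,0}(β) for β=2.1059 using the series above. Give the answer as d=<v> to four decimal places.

d=-0.1100

d^2_{0,0}(β=2.1059) via the finite sum:
Half-angle: c=0.495010, s=0.868887. N=√(2·2·2·2)=4.000000
k∈{0,1,2} keeps every argument non-negative
  k=0: (−1)^0·4.0000/(4)·0.4950^4·0.8689^0 = +0.060042
  k=1: (−1)^1·4.0000/(1)·0.4950^2·0.8689^2 = -0.739971
  k=2: (−1)^2·4.0000/(4)·0.4950^0·0.8689^4 = +0.569972
d^2_{0,0}(2.1059) = +0.060042 -0.739971 +0.569972 = -0.109957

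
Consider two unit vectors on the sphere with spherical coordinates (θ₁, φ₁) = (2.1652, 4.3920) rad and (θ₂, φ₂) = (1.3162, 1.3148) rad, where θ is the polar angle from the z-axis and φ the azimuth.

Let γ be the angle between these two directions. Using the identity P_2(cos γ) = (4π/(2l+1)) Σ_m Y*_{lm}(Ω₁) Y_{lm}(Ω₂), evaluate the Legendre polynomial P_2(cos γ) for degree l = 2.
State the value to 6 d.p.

0.828665

Addition theorem: P_2(cos γ) = (4π/5) Σ_m Y*_{lm}(Ω₁) Y_{lm}(Ω₂), m = −2…2:
  term(m=-2) = +0.095123-0.012319i   from Y*(Ω₁)=-0.212538+0.158501i, Y(Ω₂)=-0.315382-0.177238i
  term(m=-1) = +0.067352-0.004343i   from Y*(Ω₁)=+0.112884+0.340194i, Y(Ω₂)=+0.047679-0.182162i
  term(m=+0) = +0.004764+0.000000i   from Y*(Ω₁)=-0.018655-0.000000i, Y(Ω₂)=-0.255375+0.000000i
  term(m=+1) = +0.067352+0.004343i   from Y*(Ω₁)=-0.112884+0.340194i, Y(Ω₂)=-0.047679-0.182162i
  term(m=+2) = +0.095123+0.012319i   from Y*(Ω₁)=-0.212538-0.158501i, Y(Ω₂)=-0.315382+0.177238i
Σ over m = +0.329715+0.000000i; ×(4π/5) → +0.828665+0.000000i. Real part: 0.828665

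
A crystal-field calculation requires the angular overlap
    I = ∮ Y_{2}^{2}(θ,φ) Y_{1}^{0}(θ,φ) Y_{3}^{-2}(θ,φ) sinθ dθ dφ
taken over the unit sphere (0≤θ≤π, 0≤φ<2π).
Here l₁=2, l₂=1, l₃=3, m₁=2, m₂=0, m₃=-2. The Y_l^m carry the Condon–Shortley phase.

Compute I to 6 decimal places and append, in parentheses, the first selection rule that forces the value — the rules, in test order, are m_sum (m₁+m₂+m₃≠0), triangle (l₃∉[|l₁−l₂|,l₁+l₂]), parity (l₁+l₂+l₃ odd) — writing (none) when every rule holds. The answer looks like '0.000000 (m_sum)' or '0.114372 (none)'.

Checks pass: Σm=0; 6 even; l₃=3∈[1,3].
(2·2+1)(2·1+1)(2·3+1) = 105
Δ: 0! 4! 2! / 7! → 1/105
sum: t=0:+1/4 = 1/4
3j²(2 1 3; 0 0 0) = Δ·Π!·Σ² = 3/35  (sign -1)
sum: t=0:+1/24 = 1/24
3j²(2 1 3; 2 0 -2) = Δ·Π!·Σ² = 1/21  (sign -1)
combine: 4πI² = 105·3/35·1/21 = 3/7
take √, sign +1: I = 0.18467439
No selection rule forces the value: the integral is nonzero (none).

0.184674 (none)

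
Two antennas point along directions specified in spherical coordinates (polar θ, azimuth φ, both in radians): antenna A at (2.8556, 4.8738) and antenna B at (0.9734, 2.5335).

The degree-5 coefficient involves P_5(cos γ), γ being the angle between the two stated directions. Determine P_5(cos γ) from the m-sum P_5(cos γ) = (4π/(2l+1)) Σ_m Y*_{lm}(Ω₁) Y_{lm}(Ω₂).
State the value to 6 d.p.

Expand P_5 via completeness: Σ_{m} conj(Y_{5,m}) at Ω₁ times Y_{5,m} at Ω₂ —
  m=-5: (0.00060 - 0.00057j) × (0.17841 - 0.01810j) = 0.00010 - 0.00011j  (running Σ = 0.00010 - 0.00011j)
  m=-4: (-0.00712 - 0.00537j) × (-0.29277 + 0.25125j) = 0.00343 - 0.00022j  (running Σ = 0.00353 - 0.00033j)
  m=-3: (-0.02634 + 0.05007j) × (0.09059 - 0.34971j) = 0.01512 + 0.01375j  (running Σ = 0.01865 + 0.01341j)
  m=-2: (0.21613 + 0.07230j) × (-0.01150 - 0.03105j) = -0.00024 - 0.00754j  (running Σ = 0.01841 + 0.00587j)
  m=-1: (0.08574 - 0.52657j) × (0.28848 + 0.20080j) = 0.13047 - 0.13469j  (running Σ = 0.14889 - 0.12882j)
  m=0: (-0.44232 + 0.00000j) × (-0.05533 + 0.00000j) = 0.02447 + 0.00000j  (running Σ = 0.17336 - 0.12882j)
  m=1: (-0.08574 - 0.52657j) × (-0.28848 + 0.20080j) = 0.13047 + 0.13469j  (running Σ = 0.30383 + 0.00587j)
  m=2: (0.21613 - 0.07230j) × (-0.01150 + 0.03105j) = -0.00024 + 0.00754j  (running Σ = 0.30359 + 0.01341j)
  m=3: (0.02634 + 0.05007j) × (-0.09059 - 0.34971j) = 0.01512 - 0.01375j  (running Σ = 0.31872 - 0.00033j)
  m=4: (-0.00712 + 0.00537j) × (-0.29277 - 0.25125j) = 0.00343 + 0.00022j  (running Σ = 0.32215 - 0.00011j)
  m=5: (-0.00060 - 0.00057j) × (-0.17841 - 0.01810j) = 0.00010 + 0.00011j  (running Σ = 0.32225 - 0.00000j)
Accumulated sum 0.32225 - 0.00000j; after 4π/(2l+1) scaling, 0.36813 - 0.00000j ⇒ P_5 = 0.368133

0.368133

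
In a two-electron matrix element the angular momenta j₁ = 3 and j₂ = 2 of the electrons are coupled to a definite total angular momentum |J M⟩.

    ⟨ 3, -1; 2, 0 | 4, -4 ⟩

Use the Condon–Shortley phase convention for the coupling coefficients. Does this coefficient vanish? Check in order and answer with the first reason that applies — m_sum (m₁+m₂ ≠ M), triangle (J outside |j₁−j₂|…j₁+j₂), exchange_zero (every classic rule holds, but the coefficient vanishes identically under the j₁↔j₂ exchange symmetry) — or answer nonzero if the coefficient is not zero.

m_sum

m-sum: m₁+m₂ = -1+0 = -1, M = -4  ✗ ⇒ coefficient is 0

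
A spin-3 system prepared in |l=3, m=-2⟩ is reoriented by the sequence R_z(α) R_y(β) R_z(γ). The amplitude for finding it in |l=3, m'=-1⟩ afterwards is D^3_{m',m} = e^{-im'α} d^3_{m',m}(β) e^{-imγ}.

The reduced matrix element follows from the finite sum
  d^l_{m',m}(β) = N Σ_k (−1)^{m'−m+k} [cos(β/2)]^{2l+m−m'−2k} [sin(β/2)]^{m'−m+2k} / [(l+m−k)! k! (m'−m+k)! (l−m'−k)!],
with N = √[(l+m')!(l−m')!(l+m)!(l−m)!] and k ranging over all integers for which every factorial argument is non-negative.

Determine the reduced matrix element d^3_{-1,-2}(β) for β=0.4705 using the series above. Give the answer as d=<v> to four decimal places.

d^3_{-1,-2}(β=0.4705) via the finite sum:
Half-angle: c=0.972456, s=0.233086. N=√(2·24·1·120)=75.894664
k∈{0,1} keeps every argument non-negative
  k=0: (−1)^1·75.8947/(24)·0.9725^5·0.2331^1 = -0.641012
  k=1: (−1)^2·75.8947/(12)·0.9725^3·0.2331^3 = +0.073653
d^3_{-1,-2}(0.4705) = -0.641012 +0.073653 = -0.567360

d=-0.5674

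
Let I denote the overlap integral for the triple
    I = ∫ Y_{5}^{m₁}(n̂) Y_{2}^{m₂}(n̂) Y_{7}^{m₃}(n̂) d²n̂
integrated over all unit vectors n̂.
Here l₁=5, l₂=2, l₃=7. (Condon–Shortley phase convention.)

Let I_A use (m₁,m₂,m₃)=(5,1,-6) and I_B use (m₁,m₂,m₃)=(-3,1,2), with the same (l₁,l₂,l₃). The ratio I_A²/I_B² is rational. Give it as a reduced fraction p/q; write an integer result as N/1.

143/45

l's match ⇒ only the (l;m) 3-j factors differ between A and B.
A: triangle coeff Δ(5,2,7) = 1/15015; Σ_t [0,0]: t=0:+1/21772800 = 1/21772800; (3j)²=2/105 [(5 2 7; 5 1 -6)], sign=-1
B: triangle coeff Δ(5,2,7) = 1/15015; Σ_t [0,0]: t=0:+1/483840 = 1/483840; (3j)²=6/1001 [(5 2 7; -3 1 2)], sign=-1
I_A²/I_B² = (2/105)/(6/1001) = 143/45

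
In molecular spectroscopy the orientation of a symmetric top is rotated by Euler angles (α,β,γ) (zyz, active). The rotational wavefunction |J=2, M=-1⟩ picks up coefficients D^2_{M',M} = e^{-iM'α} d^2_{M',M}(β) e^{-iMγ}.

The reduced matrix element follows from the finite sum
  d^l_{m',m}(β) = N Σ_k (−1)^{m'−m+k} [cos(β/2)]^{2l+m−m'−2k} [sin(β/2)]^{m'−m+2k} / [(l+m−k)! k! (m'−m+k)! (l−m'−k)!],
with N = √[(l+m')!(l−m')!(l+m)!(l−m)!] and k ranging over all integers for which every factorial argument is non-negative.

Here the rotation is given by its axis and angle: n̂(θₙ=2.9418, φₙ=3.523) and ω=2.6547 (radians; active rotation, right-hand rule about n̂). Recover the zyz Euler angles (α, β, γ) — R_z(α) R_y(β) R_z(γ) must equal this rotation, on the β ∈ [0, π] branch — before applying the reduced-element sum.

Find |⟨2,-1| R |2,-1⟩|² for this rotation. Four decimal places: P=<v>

P=0.6724

Axis–angle → zyz. n̂ = (sinθₙcosφₙ, sinθₙsinφₙ, cosθₙ) = (-0.184205, -0.073874, -0.980108), ω = 2.6547.
R = I cosω + sinω [n̂]ₓ + (1−cosω) n̂n̂ᵀ gives
  R = [-0.819871, +0.484209, +0.305536; -0.432940, -0.873510, +0.222582; +0.374665, +0.050210, +0.925800]
β = atan2(√(R₁₃²+R₂₃²), R₃₃) = 0.387651; α = atan2(R₂₃, R₁₃) mod 2π = 0.629596; γ = atan2(R₃₂, −R₃₁) mod 2π = 3.008374
First d^2_{-1,-1}(β=0.3877), then the phase factors e^{-i(-1)α} and e^{-i(-1)γ}:
Half-angle: c=0.981275, s=0.192614. N=√(1·6·1·6)=6.000000
The bounds max(0,m−m')=0 and min(l+m,l−m')=1 give 2 terms
  k=0: (−1)^0·6.0000/(6)·0.9813^4·0.1926^0 = +0.927176
  k=1: (−1)^1·6.0000/(2)·0.9813^2·0.1926^2 = -0.107171
d^2_{-1,-1}(0.3877) = +0.927176 -0.107171 = +0.820005
|D^2_{-1,-1}|² = |d^2_{-1,-1}(β)|² = (+0.820005)² = 0.672408 (the z-rotation phases have unit modulus)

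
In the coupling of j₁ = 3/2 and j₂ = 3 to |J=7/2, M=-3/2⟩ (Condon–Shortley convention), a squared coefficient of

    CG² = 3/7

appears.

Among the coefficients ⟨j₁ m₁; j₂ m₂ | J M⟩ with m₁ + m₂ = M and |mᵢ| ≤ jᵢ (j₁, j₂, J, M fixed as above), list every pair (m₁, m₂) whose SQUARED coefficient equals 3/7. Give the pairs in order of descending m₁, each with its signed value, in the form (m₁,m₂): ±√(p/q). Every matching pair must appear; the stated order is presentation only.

(1/2,-2): +√(3/7)

Admissible pairs with m₁+m₂ = M = -3/2: (-3/2,0), (-1/2,-1), (1/2,-2), (3/2,-3)
  (m₁,m₂)=(3/2,-3): CG² = 2/21, CG = +√(2/21)
  (m₁,m₂)=(1/2,-2): CG² = 3/7, CG = +√(3/7)   ← matches the target
  (m₁,m₂)=(-1/2,-1): CG² = 0/1, CG = 0
  (m₁,m₂)=(-3/2,0): CG² = 10/21, CG = −√(10/21)
Pairs with CG² = 3/7: (1/2,-2): +√(3/7)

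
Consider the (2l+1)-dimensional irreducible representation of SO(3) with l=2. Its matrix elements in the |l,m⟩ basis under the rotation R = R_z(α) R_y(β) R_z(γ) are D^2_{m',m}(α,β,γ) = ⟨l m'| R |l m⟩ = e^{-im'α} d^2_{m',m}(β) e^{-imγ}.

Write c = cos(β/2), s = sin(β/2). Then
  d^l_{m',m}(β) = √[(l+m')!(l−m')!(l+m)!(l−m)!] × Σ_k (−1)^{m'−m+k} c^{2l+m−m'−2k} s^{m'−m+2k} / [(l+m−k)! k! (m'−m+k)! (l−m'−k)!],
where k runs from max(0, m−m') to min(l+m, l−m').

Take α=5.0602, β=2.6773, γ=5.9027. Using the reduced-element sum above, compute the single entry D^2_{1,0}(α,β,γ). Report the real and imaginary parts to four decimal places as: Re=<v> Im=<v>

Split into d^2_{1,0}(β=2.6773) × two z-phases.
Half-angle: c=0.230067, s=0.973175. N=√(6·1·2·2)=4.898979
k: max(0,(0)−(1))=0 … min(2+(0),2−(1))=1
  k=0: (−1)^1·4.8990/(2)·0.2301^3·0.9732^1 = -0.029029
  k=1: (−1)^2·4.8990/(2)·0.2301^1·0.9732^3 = +0.519400
d^2_{1,0}(2.6773) = -0.029029 +0.519400 = +0.490372
Phases: e^{-i·(1)·5.0602}=+0.340841+0.940121i, e^{-i·(0)·5.9027}=+1.000000+0.000000i ⇒ D=+0.167139+0.461009i

Re=0.1671 Im=0.4610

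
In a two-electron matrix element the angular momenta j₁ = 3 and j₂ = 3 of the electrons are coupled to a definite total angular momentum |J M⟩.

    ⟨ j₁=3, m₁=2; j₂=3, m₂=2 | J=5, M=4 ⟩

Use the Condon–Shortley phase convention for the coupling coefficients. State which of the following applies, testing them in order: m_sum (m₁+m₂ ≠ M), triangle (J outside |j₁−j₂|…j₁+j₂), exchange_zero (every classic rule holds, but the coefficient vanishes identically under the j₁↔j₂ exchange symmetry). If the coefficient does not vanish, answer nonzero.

m-sum: m₁+m₂ = 2+2 = 4, M = 4  ✓
triangle: |j₁−j₂| = 0 ≤ J = 5 ≤ j₁+j₂ = 6  ✓
exchange: j₁=j₂ and m₁=m₂, and (−1)^(j₁+j₂−J) = (−1)^1 = −1 forces ⟨j₁m₁;j₂m₂|JM⟩ = −⟨j₂m₂;j₁m₁|JM⟩ = −⟨j₁m₁;j₂m₂|JM⟩ ⇒ the coefficient vanishes identically
Racah sum check: Σ_k collapses to 0 ⇒ CG = 0

exchange_zero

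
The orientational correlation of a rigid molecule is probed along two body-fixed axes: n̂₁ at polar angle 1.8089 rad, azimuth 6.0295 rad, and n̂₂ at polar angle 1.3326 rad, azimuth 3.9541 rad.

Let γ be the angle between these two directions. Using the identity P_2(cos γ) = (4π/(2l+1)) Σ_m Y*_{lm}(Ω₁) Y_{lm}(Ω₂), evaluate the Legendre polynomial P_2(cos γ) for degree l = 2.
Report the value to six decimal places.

Expand P_2 via completeness: Σ_{m} conj(Y_{2,m}) at Ω₁ times Y_{2,m} at Ω₂ —
  [-2]  conj(Y_{2,-2})(Ω₁) = (0.318832, -0.177242) ; Y_{2,-2}(Ω₂) = (-0.019768, -0.364233) ; Δ = (-0.070860, -0.112626)
  [-1]  conj(Y_{2,-1})(Ω₁) = (-0.171405, 0.044440) ; Y_{2,-1}(Ω₂) = (-0.121813, 0.128603) ; Δ = (0.015164, -0.027457)
  [+0]  conj(Y_{2,0})(Ω₁) = (-0.262756, -0.000000) ; Y_{2,0}(Ω₂) = (-0.262716, 0.000000) ; Δ = (0.069030, 0.000000)
  [+1]  conj(Y_{2,1})(Ω₁) = (0.171405, 0.044440) ; Y_{2,1}(Ω₂) = (0.121813, 0.128603) ; Δ = (0.015164, 0.027457)
  [+2]  conj(Y_{2,2})(Ω₁) = (0.318832, 0.177242) ; Y_{2,2}(Ω₂) = (-0.019768, 0.364233) ; Δ = (-0.070860, 0.112626)
Σ over m = (-0.042362, 0.000000); ×(4π/5) → (-0.106467, 0.000000). Real part: -0.106467

-0.106467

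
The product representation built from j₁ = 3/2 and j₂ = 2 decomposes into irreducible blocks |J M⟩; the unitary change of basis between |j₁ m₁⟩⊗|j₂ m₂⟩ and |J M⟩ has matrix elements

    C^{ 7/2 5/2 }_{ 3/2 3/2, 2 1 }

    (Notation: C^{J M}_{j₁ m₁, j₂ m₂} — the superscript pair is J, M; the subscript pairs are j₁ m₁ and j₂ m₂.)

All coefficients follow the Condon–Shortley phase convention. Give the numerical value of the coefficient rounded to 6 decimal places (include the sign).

+0.755929

√[8·0!3!4!/8! · 3!0!3!1!6!1!] = √(5184/7)
  +(−1)^0/∏(0,0,0,3,3,1)! = 1/36  (running 1/36)
⟨..|..⟩ = √(5184/7)·(1/36) = +0.755929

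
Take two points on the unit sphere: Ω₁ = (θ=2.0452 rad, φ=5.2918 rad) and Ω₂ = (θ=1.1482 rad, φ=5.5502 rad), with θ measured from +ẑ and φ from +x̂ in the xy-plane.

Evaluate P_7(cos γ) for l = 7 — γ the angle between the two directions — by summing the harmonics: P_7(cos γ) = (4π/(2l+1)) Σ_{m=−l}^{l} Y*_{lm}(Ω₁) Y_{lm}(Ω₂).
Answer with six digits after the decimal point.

Expand P_7 via completeness: Σ_{m} conj(Y_{7,m}) at Ω₁ times Y_{7,m} at Ω₂ —
  m=-7: (0.17460 - 0.13453j) × (0.10666 - 0.23981j) = -0.01364 - 0.05622j  (running Σ = -0.01364 - 0.05622j)
  m=-6: (-0.39999 - 0.13919j) × (-0.13660 - 0.41995j) = -0.00381 + 0.18699j  (running Σ = -0.01745 + 0.13077j)
  m=-5: (0.08476 + 0.33966j) × (-0.23799 - 0.13732j) = 0.02647 - 0.09247j  (running Σ = 0.00902 + 0.03829j)
  m=-4: (-0.04096 + 0.04425j) × (0.16566 - 0.03525j) = -0.00523 + 0.00877j  (running Σ = 0.00379 + 0.04707j)
  m=-3: (0.34905 + 0.05900j) × (0.20003 - 0.27541j) = 0.08607 - 0.08433j  (running Σ = 0.08986 - 0.03726j)
  m=-2: (-0.03912 - 0.08951j) × (0.00303 + 0.02884j) = 0.00246 - 0.00140j  (running Σ = 0.09232 - 0.03866j)
  m=-1: (0.17156 - 0.26219j) × (0.24869 + 0.22390j) = 0.10137 - 0.02679j  (running Σ = 0.19369 - 0.06546j)
  m=0: (-0.13893 + 0.00000j) × (0.01174 + 0.00000j) = -0.00163 + 0.00000j  (running Σ = 0.19206 - 0.06546j)
  m=1: (-0.17156 - 0.26219j) × (-0.24869 + 0.22390j) = 0.10137 + 0.02679j  (running Σ = 0.29343 - 0.03866j)
  m=2: (-0.03912 + 0.08951j) × (0.00303 - 0.02884j) = 0.00246 + 0.00140j  (running Σ = 0.29590 - 0.03726j)
  m=3: (-0.34905 + 0.05900j) × (-0.20003 - 0.27541j) = 0.08607 + 0.08433j  (running Σ = 0.38197 + 0.04707j)
  m=4: (-0.04096 - 0.04425j) × (0.16566 + 0.03525j) = -0.00523 - 0.00877j  (running Σ = 0.37674 + 0.03829j)
  m=5: (-0.08476 + 0.33966j) × (0.23799 - 0.13732j) = 0.02647 + 0.09247j  (running Σ = 0.40321 + 0.13077j)
  m=6: (-0.39999 + 0.13919j) × (-0.13660 + 0.41995j) = -0.00381 - 0.18699j  (running Σ = 0.39940 - 0.05622j)
  m=7: (-0.17460 - 0.13453j) × (-0.10666 - 0.23981j) = -0.01364 + 0.05622j  (running Σ = 0.38576 + 0.00000j)
Σ over m = 0.38576 + 0.00000j; ×(4π/15) → 0.32317 + 0.00000j. Real part: 0.323171

0.323171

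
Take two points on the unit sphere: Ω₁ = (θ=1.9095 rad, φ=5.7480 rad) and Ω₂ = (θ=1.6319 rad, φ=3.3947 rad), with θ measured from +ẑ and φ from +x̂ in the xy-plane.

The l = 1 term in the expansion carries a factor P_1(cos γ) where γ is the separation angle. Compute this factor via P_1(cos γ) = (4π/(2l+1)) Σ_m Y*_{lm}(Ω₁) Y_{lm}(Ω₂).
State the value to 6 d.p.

Term-by-term m-sum for l=1 (normalisation 4π/3 = 4.188790):
  term(m=-1) = -0.079230+0.079690i   from Y*(Ω₁)=+0.280301-0.166191i, Y(Ω₂)=-0.333862+0.086355i
  term(m=+0) = +0.004844+0.000000i   from Y*(Ω₁)=-0.162345-0.000000i, Y(Ω₂)=-0.029837+0.000000i
  term(m=+1) = -0.079230-0.079690i   from Y*(Ω₁)=-0.280301-0.166191i, Y(Ω₂)=+0.333862+0.086355i
Accumulated sum -0.153617+0.000000i; after 4π/(2l+1) scaling, -0.643469+0.000000i ⇒ P_1 = -0.643469

-0.643469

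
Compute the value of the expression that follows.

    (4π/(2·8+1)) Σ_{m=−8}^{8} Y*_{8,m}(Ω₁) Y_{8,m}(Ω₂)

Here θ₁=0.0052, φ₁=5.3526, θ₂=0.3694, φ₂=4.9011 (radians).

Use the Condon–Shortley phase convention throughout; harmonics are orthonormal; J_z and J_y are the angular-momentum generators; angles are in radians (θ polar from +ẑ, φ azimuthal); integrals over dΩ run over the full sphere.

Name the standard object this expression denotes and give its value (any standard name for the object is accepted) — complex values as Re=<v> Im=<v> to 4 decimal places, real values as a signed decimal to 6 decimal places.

Legendre polynomial (addition theorem), -0.295937

This sum is the spherical-harmonic addition theorem: it equals the Legendre polynomial P_l(cos γ) of the angle γ between the two directions.
Addition theorem: P_8(cos γ) = (4π/17) Σ_m Y*_{lm}(Ω₁) Y_{lm}(Ω₂), m = −8…8:
  m=-8: Y*=(0.000000, -0.000000)  Y=(0.000009, -0.000149)  product (-0.000000, -0.000000)
  m=-7: Y*=(0.000000, -0.000000)  Y=(-0.001490, -0.000380)  product (-0.000000, -0.000000)
  m=-6: Y*=(0.000000, 0.000000)  Y=(-0.004265, 0.009094)  product (-0.000000, 0.000000)
  m=-5: Y*=(-0.000000, 0.000000)  Y=(0.037839, 0.027430)  product (-0.000000, 0.000000)
  m=-4: Y*=(-0.000000, 0.000000)  Y=(0.115351, -0.108509)  product (-0.000000, 0.000000)
  m=-3: Y*=(-0.000002, -0.000001)  Y=(-0.203253, -0.319818)  product (0.000000, 0.000001)
  m=-2: Y*=(-0.000080, -0.000267)  Y=(-0.531599, 0.210740)  product (0.000099, 0.000125)
  m=-1: Y*=(0.015325, -0.020574)  Y=(0.063440, 0.332174)  product (0.007806, 0.003785)
  m=+0: Y*=(1.162541, -0.000000)  Y=(-0.357974, 0.000000)  product (-0.416159, 0.000000)
  m=+1: Y*=(-0.015325, -0.020574)  Y=(-0.063440, 0.332174)  product (0.007806, -0.003785)
  m=+2: Y*=(-0.000080, 0.000267)  Y=(-0.531599, -0.210740)  product (0.000099, -0.000125)
  m=+3: Y*=(0.000002, -0.000001)  Y=(0.203253, -0.319818)  product (0.000000, -0.000001)
  m=+4: Y*=(-0.000000, -0.000000)  Y=(0.115351, 0.108509)  product (-0.000000, -0.000000)
  m=+5: Y*=(0.000000, 0.000000)  Y=(-0.037839, 0.027430)  product (-0.000000, -0.000000)
  m=+6: Y*=(0.000000, -0.000000)  Y=(-0.004265, -0.009094)  product (-0.000000, -0.000000)
  m=+7: Y*=(-0.000000, -0.000000)  Y=(0.001490, -0.000380)  product (-0.000000, 0.000000)
  m=+8: Y*=(0.000000, 0.000000)  Y=(0.000009, 0.000149)  product (-0.000000, 0.000000)
Total Σ_m = (-0.400348, -0.000000). Multiply by 0.739198: (-0.295937, -0.000000). P_8(cos γ) = -0.295937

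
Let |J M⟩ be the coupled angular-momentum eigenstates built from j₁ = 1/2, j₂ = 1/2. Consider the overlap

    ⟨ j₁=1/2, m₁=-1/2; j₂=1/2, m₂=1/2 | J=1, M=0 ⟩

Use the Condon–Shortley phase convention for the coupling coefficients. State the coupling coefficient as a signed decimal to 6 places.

+√(1/2) = +0.707107

√[3·0!1!1!/3! · 0!1!1!0!1!1!] = √(1/2)
  +(−1)^0/∏(0,0,1,1,0,0)! = 1  (running 1)
⟨..|..⟩ = √(1/2)·(1) = +0.707107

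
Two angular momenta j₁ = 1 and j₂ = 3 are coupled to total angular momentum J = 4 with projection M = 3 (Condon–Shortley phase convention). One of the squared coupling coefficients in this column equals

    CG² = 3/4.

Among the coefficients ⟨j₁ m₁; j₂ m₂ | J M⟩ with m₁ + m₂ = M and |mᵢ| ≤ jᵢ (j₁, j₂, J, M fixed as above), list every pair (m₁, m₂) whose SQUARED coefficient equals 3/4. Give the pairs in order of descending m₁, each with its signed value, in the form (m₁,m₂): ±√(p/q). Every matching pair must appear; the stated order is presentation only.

(1,2): +√(3/4)

Admissible pairs with m₁+m₂ = M = 3: (0,3), (1,2)
  (m₁,m₂)=(1,2): CG² = 3/4, CG = +√(3/4)   ← matches the target
  (m₁,m₂)=(0,3): CG² = 1/4, CG = +√(1/4)
Pairs with CG² = 3/4: (1,2): +√(3/4)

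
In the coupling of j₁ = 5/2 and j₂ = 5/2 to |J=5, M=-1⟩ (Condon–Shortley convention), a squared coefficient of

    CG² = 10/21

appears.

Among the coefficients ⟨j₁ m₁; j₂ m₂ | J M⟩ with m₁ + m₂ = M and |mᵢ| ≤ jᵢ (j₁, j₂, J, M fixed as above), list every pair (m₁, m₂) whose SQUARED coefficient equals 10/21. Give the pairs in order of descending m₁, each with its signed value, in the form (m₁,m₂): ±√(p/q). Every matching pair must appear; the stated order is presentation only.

Admissible pairs with m₁+m₂ = M = -1: (-5/2,3/2), (-3/2,1/2), (-1/2,-1/2), (1/2,-3/2), (3/2,-5/2)
  (m₁,m₂)=(3/2,-5/2): CG² = 1/42, CG = +√(1/42)
  (m₁,m₂)=(1/2,-3/2): CG² = 5/21, CG = +√(5/21)
  (m₁,m₂)=(-1/2,-1/2): CG² = 10/21, CG = +√(10/21)   ← matches the target
  (m₁,m₂)=(-3/2,1/2): CG² = 5/21, CG = +√(5/21)
  (m₁,m₂)=(-5/2,3/2): CG² = 1/42, CG = +√(1/42)
Pairs with CG² = 10/21: (-1/2,-1/2): +√(10/21)

(-1/2,-1/2): +√(10/21)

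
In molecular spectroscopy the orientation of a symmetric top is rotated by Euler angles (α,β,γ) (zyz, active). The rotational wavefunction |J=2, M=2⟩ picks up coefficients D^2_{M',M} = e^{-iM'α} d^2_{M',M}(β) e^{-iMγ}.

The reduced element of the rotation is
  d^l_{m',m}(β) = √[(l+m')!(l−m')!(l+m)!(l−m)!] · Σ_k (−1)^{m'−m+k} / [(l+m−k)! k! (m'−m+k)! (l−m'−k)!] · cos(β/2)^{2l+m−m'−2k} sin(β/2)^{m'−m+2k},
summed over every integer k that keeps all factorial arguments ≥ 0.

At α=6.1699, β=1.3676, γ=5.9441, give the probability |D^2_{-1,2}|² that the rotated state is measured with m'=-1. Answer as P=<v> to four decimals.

First d^2_{-1,2}(β=1.3676), then the phase factors e^{-i(-1)α} and e^{-i(2)γ}:
c=cos(1.367600/2)=0.775178, s=sin(1.367600/2)=0.631743; N=√[1·6·24·1]=12.000000
k: max(0,(2)−(-1))=3 … min(2+(2),2−(-1))=3
  k=3: (−1)^0·12.0000/(6)·0.7752^1·0.6317^3 = +0.390889
d^2_{-1,2}(1.3676) = +0.390889
|D^2_{-1,2}|² = |d^2_{-1,2}(β)|² = (+0.390889)² = 0.152794 (the z-rotation phases have unit modulus)

P=0.1528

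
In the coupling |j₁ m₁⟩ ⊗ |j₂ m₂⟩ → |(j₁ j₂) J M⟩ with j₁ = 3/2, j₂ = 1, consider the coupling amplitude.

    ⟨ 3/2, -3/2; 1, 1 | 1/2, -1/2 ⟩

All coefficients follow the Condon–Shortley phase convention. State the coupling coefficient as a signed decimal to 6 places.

+0.707107  (= +√(1/2))

√[2·2!1!0!/4! · 0!3!2!0!0!1!] = √(2)
  +(−1)^2/∏(2,0,1,0,0,0)! = 1/2  (running 1/2)
⟨..|..⟩ = √(2)·(1/2) = +0.707107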